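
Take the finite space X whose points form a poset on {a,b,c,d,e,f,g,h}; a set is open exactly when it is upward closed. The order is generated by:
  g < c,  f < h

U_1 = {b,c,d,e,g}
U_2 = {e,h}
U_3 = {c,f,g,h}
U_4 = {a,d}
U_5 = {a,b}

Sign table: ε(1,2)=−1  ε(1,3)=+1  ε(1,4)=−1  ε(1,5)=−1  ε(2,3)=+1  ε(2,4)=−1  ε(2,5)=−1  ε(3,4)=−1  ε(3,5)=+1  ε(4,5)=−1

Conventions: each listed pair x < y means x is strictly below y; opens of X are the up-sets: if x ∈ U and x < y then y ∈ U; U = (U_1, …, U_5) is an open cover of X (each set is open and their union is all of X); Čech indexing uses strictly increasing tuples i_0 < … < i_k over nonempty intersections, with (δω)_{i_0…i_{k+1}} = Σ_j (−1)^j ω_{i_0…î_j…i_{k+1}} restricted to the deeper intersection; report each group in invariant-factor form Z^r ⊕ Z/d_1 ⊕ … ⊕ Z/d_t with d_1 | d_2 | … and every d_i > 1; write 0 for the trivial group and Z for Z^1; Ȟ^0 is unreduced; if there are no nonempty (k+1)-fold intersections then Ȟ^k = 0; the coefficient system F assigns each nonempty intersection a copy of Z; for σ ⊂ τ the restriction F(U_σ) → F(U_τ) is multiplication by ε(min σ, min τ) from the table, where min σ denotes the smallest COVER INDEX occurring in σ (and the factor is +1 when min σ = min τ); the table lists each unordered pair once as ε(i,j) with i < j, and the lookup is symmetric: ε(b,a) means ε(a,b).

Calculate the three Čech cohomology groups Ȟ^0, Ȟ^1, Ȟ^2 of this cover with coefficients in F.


intersection data:
  U12={e} U13={c,g} U14={d} U15={b} U23={h} U45={a}
C dims 5,6; δ0: rk 5, SNF 1^4·2
Ȟ^0 = (5 − 5) − 0 = 0, so Ȟ^0 ≅ 0
Ȟ^1 = (6 − 0) − 5 = 1 plus torsion [2], so Ȟ^1 ≅ Z ⊕ Z/2
Ȟ^2 = (0 − 0) − 0 = 0, so Ȟ^2 ≅ 0

Ȟ^0 ≅ 0; Ȟ^1 ≅ Z ⊕ Z/2; Ȟ^2 ≅ 0


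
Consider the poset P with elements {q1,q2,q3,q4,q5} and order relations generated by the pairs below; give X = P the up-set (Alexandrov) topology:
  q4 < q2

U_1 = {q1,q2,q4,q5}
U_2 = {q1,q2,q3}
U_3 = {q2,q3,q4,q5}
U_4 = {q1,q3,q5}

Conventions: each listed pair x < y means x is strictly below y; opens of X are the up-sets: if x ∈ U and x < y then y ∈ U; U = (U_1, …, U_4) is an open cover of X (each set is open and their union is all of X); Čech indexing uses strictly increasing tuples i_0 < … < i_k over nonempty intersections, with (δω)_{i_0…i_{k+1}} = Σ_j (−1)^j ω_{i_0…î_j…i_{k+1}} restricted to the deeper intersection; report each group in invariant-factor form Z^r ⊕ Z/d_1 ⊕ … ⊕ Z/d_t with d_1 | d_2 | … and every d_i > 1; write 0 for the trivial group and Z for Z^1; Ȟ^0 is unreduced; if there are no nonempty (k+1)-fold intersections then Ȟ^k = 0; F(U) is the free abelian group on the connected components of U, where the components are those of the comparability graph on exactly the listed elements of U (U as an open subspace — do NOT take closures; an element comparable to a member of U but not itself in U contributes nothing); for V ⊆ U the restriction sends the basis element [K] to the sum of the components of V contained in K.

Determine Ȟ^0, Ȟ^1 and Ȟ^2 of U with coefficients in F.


nonempty intersections:
  U12={q1,q2} U13={q2,q4,q5} U14={q1,q5} U23={q2,q3} U24={q1,q3} U34={q3,q5}
  U123={q2} U124={q1} U134={q5} U234={q3}
components per intersection:
  U1: {q1} {q2,q4} {q5}
  U2: {q1} {q2} {q3}
  U3: {q2,q4} {q3} {q5}
  U4: {q1} {q3} {q5}
  U12: {q1} {q2}
  U13: {q2,q4} {q5}
  U14: {q1} {q5}
  U23: {q2} {q3}
  U24: {q1} {q3}
  U34: {q3} {q5}
  U123: {q2}
  U124: {q1}
  U134: {q5}
  U234: {q3}
C dims 12,12,4; δ0: rk 8, SNF 1^8; δ1: rk 4, SNF 1^4
Ȟ^0: (12−8)−0=4 ⇒ Z^4
Ȟ^1: (12−4)−8=0 ⇒ 0
Ȟ^2: (4−0)−4=0 ⇒ 0

Ȟ^0 ≅ Z^4; Ȟ^1 ≅ 0; Ȟ^2 ≅ 0


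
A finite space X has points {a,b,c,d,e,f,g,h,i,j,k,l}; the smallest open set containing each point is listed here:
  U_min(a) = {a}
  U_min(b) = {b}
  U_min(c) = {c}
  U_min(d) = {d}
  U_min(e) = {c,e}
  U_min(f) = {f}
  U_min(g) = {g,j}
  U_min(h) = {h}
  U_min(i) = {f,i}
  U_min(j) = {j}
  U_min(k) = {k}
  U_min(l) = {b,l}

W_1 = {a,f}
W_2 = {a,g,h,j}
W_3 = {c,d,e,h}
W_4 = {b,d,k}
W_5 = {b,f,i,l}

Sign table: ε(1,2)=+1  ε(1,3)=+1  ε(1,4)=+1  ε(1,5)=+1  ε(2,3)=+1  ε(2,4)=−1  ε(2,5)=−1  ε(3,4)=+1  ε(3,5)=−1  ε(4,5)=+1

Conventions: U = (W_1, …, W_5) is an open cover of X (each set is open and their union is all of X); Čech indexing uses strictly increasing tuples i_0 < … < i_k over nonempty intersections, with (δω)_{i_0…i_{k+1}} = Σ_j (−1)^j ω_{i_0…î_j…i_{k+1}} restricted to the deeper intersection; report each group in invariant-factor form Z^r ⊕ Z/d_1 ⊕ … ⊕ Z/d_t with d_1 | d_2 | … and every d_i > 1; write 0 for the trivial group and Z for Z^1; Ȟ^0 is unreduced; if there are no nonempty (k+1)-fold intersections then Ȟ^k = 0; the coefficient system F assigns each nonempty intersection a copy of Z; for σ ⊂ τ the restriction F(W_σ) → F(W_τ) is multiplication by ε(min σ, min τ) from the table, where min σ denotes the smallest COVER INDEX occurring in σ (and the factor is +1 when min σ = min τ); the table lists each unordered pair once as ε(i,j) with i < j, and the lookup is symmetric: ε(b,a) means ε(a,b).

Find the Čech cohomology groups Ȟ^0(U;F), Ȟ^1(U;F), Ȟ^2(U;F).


Ȟ^0 ≅ Z, Ȟ^1 ≅ Z and Ȟ^2 ≅ 0

nonempty intersections:
  W12={a} W15={f} W23={h} W34={d} W45={b}
C dims 5,5; δ0: rk 4, SNF 1^4
Ȟ^0: (5−4)−0=1 ⇒ Z
Ȟ^1: (5−0)−4=1 ⇒ Z
Ȟ^2: (0−0)−0=0 ⇒ 0


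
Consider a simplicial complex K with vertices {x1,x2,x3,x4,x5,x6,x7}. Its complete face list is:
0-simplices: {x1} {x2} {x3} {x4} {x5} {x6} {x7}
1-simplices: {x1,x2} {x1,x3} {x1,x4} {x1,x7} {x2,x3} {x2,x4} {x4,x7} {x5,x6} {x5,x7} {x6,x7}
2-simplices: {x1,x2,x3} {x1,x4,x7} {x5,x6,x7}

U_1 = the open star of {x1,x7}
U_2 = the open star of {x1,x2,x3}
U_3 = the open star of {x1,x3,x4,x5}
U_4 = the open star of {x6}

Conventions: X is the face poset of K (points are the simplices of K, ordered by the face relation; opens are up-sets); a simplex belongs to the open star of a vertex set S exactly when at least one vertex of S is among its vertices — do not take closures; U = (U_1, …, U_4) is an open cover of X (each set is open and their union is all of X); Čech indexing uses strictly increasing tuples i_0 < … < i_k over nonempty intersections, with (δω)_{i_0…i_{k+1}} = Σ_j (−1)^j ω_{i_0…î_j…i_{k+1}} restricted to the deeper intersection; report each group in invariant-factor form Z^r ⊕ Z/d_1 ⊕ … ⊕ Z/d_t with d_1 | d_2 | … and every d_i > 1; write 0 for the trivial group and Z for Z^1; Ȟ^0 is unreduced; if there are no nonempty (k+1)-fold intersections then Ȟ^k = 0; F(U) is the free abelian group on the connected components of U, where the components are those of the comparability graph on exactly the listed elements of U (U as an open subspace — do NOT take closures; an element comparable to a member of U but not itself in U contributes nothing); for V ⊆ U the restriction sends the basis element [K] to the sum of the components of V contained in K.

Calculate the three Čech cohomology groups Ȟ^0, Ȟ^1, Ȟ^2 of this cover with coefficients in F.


nerve of the cover:
  U1={{x1},{x7},{x1,x2},{x1,x3},{x1,x4},{x1,x7},{x4,x7},{x5,x7},{x6,x7},{x1,x2,x3},{x1,x4,x7},{x5,x6,x7}} U2={{x1},{x2},{x3},{x1,x2},{x1,x3},{x1,x4},{x1,x7},{x2,x3},{x2,x4},{x1,x2,x3},{x1,x4,x7}} U3={{x1},{x3},{x4},{x5},{x1,x2},{x1,x3},{x1,x4},{x1,x7},{x2,x3},{x2,x4},{x4,x7},{x5,x6},{x5,x7},{x1,x2,x3},{x1,x4,x7},{x5,x6,x7}} U4={{x6},{x5,x6},{x6,x7},{x5,x6,x7}}
  U12={{x1},{x1,x2},{x1,x3},{x1,x4},{x1,x7},{x1,x2,x3},{x1,x4,x7}} U13={{x1},{x1,x2},{x1,x3},{x1,x4},{x1,x7},{x4,x7},{x5,x7},{x1,x2,x3},{x1,x4,x7},{x5,x6,x7}} U14={{x6,x7},{x5,x6,x7}} U23={{x1},{x3},{x1,x2},{x1,x3},{x1,x4},{x1,x7},{x2,x3},{x2,x4},{x1,x2,x3},{x1,x4,x7}} U34={{x5,x6},{x5,x6,x7}}
  U123={{x1},{x1,x2},{x1,x3},{x1,x4},{x1,x7},{x1,x2,x3},{x1,x4,x7}} U134={{x5,x6,x7}}
components per intersection:
  U1: {{x1},{x7},{x1,x2},{x1,x3},{x1,x4},{x1,x7},{x4,x7},{x5,x7},{x6,x7},{x1,x2,x3},{x1,x4,x7},{x5,x6,x7}}
  U2: {{x1},{x2},{x3},{x1,x2},{x1,x3},{x1,x4},{x1,x7},{x2,x3},{x2,x4},{x1,x2,x3},{x1,x4,x7}}
  U3: {{x1},{x3},{x4},{x1,x2},{x1,x3},{x1,x4},{x1,x7},{x2,x3},{x2,x4},{x4,x7},{x1,x2,x3},{x1,x4,x7}} {{x5},{x5,x6},{x5,x7},{x5,x6,x7}}
  U4: {{x6},{x5,x6},{x6,x7},{x5,x6,x7}}
  U12: {{x1},{x1,x2},{x1,x3},{x1,x4},{x1,x7},{x1,x2,x3},{x1,x4,x7}}
  U13: {{x1},{x1,x2},{x1,x3},{x1,x4},{x1,x7},{x4,x7},{x1,x2,x3},{x1,x4,x7}} {{x5,x7},{x5,x6,x7}}
  U14: {{x6,x7},{x5,x6,x7}}
  U23: {{x1},{x3},{x1,x2},{x1,x3},{x1,x4},{x1,x7},{x2,x3},{x1,x2,x3},{x1,x4,x7}} {{x2,x4}}
  U34: {{x5,x6},{x5,x6,x7}}
  U123: {{x1},{x1,x2},{x1,x3},{x1,x4},{x1,x7},{x1,x2,x3},{x1,x4,x7}}
  U134: {{x5,x6,x7}}
C dims 5,7,2; δ0: rk 4, SNF 1^4; δ1: rk 2, SNF 1^2
Ȟ^0 = (5 − 4) − 0 = 1, so Ȟ^0 ≅ Z
Ȟ^1 = (7 − 2) − 4 = 1, so Ȟ^1 ≅ Z
Ȟ^2 = (2 − 0) − 2 = 0, so Ȟ^2 ≅ 0

Ȟ^0 = Z,  Ȟ^1 = Z,  Ȟ^2 = 0


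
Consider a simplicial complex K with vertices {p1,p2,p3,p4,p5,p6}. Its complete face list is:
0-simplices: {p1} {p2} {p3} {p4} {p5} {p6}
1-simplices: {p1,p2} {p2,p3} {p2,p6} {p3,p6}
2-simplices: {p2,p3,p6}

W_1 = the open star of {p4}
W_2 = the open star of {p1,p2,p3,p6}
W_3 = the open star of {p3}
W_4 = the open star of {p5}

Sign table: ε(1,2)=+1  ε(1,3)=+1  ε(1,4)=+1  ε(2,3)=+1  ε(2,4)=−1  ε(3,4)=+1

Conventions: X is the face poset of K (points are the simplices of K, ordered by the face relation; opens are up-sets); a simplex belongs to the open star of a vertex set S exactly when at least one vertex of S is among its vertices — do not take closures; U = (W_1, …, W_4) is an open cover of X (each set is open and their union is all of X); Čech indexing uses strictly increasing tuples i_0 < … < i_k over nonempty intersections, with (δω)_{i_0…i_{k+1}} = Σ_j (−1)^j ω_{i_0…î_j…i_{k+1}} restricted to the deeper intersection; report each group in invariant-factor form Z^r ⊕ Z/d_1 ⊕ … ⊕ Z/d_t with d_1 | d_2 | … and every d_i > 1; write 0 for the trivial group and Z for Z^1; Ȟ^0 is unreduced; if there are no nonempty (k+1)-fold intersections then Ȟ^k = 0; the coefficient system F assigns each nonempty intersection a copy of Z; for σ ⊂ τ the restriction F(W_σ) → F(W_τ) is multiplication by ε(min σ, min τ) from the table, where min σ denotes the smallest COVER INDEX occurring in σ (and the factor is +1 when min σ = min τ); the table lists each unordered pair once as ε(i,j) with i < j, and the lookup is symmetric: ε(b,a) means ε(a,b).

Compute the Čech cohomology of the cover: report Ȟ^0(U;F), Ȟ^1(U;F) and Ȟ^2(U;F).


Ȟ^0 = Z^3; Ȟ^1 = 0; Ȟ^2 = 0

intersection data:
  W1={{p4}} W2={{p1},{p2},{p3},{p6},{p1,p2},{p2,p3},{p2,p6},{p3,p6},{p2,p3,p6}} W3={{p3},{p2,p3},{p3,p6},{p2,p3,p6}} W4={{p5}}
  W23={{p3},{p2,p3},{p3,p6},{p2,p3,p6}}
C dims 4,1; δ0: rk 1, SNF 1^1
Ȟ^0 = (4 − 1) − 0 = 3, so Ȟ^0 ≅ Z^3
Ȟ^1 = (1 − 0) − 1 = 0, so Ȟ^1 ≅ 0
Ȟ^2 = (0 − 0) − 0 = 0, so Ȟ^2 ≅ 0


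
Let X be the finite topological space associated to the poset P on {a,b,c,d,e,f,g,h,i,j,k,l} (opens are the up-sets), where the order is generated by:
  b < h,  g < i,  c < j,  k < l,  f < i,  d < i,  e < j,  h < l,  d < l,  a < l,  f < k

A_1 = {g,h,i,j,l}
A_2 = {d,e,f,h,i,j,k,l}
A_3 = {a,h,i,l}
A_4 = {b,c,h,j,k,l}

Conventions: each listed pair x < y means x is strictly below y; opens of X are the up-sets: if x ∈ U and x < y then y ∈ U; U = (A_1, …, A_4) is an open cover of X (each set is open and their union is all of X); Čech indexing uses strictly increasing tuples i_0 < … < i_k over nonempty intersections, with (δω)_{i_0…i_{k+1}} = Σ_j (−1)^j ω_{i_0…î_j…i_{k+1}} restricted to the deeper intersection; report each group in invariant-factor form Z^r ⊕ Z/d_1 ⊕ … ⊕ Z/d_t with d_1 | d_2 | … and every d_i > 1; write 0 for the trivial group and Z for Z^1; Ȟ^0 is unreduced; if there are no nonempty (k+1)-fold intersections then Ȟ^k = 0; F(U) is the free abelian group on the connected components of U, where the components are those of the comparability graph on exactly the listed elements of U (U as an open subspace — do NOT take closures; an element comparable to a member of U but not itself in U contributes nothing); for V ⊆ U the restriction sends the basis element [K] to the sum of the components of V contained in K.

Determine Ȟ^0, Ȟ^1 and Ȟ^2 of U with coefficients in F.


Ȟ^0(U;F) ≅ Z^2, Ȟ^1(U;F) ≅ 0, Ȟ^2(U;F) ≅ 0

cover nerve:
  A12={h,i,j,l} A13={h,i,l} A14={h,j,l} A23={h,i,l} A24={h,j,k,l} A34={h,l}
  A123={h,i,l} A124={h,j,l} A134={h,l} A234={h,l}
  A1234={h,l}
components per intersection:
  A1: {g,i} {h,l} {j}
  A2: {d,f,h,i,k,l} {e,j}
  A3: {a,h,l} {i}
  A4: {b,h,k,l} {c,j}
  A12: {h,l} {i} {j}
  A13: {h,l} {i}
  A14: {h,l} {j}
  A23: {h,l} {i}
  A24: {h,k,l} {j}
  A34: {h,l}
  A123: {h,l} {i}
  A124: {h,l} {j}
  A134: {h,l}
  A234: {h,l}
  A1234: {h,l}
C dims 9,12,6,1; δ0: rk 7, SNF 1^7; δ1: rk 5, SNF 1^5; δ2: rk 1, SNF 1^1
Ȟ^0: (9−7)−0=2 ⇒ Z^2
Ȟ^1: (12−5)−7=0 ⇒ 0
Ȟ^2: (6−1)−5=0 ⇒ 0


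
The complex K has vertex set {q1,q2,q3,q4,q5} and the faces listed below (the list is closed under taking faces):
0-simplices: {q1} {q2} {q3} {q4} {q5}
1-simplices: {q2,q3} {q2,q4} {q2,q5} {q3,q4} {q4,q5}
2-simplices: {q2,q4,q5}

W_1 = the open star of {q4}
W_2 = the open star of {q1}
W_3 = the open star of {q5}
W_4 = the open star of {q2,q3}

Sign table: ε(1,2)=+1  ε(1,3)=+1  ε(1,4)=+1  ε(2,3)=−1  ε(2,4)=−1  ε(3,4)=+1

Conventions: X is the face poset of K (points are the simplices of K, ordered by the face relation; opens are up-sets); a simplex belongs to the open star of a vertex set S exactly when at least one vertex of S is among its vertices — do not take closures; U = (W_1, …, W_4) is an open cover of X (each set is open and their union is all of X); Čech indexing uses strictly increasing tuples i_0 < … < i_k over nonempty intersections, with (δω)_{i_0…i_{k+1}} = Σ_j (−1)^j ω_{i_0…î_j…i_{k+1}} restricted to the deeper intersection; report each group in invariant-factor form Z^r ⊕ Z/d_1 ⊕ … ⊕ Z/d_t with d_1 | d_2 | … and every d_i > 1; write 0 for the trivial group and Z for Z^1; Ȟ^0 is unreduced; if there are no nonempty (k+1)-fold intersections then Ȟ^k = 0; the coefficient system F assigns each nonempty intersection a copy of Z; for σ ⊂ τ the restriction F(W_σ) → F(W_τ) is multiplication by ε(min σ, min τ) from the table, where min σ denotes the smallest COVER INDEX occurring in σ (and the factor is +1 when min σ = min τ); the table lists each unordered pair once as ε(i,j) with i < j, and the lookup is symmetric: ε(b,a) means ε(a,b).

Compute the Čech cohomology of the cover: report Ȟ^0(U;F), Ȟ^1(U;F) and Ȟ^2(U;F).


nonempty intersections:
  W1={{q4},{q2,q4},{q3,q4},{q4,q5},{q2,q4,q5}} W2={{q1}} W3={{q5},{q2,q5},{q4,q5},{q2,q4,q5}} W4={{q2},{q3},{q2,q3},{q2,q4},{q2,q5},{q3,q4},{q2,q4,q5}}
  W13={{q4,q5},{q2,q4,q5}} W14={{q2,q4},{q3,q4},{q2,q4,q5}} W34={{q2,q5},{q2,q4,q5}}
  W134={{q2,q4,q5}}
C dims 4,3,1; δ0: rk 2, SNF 1^2; δ1: rk 1, SNF 1^1
Ȟ^0: (4−2)−0=2 ⇒ Z^2
Ȟ^1: (3−1)−2=0 ⇒ 0
Ȟ^2: (1−0)−1=0 ⇒ 0

Ȟ^0 = Z^2, Ȟ^1 = 0 and Ȟ^2 = 0


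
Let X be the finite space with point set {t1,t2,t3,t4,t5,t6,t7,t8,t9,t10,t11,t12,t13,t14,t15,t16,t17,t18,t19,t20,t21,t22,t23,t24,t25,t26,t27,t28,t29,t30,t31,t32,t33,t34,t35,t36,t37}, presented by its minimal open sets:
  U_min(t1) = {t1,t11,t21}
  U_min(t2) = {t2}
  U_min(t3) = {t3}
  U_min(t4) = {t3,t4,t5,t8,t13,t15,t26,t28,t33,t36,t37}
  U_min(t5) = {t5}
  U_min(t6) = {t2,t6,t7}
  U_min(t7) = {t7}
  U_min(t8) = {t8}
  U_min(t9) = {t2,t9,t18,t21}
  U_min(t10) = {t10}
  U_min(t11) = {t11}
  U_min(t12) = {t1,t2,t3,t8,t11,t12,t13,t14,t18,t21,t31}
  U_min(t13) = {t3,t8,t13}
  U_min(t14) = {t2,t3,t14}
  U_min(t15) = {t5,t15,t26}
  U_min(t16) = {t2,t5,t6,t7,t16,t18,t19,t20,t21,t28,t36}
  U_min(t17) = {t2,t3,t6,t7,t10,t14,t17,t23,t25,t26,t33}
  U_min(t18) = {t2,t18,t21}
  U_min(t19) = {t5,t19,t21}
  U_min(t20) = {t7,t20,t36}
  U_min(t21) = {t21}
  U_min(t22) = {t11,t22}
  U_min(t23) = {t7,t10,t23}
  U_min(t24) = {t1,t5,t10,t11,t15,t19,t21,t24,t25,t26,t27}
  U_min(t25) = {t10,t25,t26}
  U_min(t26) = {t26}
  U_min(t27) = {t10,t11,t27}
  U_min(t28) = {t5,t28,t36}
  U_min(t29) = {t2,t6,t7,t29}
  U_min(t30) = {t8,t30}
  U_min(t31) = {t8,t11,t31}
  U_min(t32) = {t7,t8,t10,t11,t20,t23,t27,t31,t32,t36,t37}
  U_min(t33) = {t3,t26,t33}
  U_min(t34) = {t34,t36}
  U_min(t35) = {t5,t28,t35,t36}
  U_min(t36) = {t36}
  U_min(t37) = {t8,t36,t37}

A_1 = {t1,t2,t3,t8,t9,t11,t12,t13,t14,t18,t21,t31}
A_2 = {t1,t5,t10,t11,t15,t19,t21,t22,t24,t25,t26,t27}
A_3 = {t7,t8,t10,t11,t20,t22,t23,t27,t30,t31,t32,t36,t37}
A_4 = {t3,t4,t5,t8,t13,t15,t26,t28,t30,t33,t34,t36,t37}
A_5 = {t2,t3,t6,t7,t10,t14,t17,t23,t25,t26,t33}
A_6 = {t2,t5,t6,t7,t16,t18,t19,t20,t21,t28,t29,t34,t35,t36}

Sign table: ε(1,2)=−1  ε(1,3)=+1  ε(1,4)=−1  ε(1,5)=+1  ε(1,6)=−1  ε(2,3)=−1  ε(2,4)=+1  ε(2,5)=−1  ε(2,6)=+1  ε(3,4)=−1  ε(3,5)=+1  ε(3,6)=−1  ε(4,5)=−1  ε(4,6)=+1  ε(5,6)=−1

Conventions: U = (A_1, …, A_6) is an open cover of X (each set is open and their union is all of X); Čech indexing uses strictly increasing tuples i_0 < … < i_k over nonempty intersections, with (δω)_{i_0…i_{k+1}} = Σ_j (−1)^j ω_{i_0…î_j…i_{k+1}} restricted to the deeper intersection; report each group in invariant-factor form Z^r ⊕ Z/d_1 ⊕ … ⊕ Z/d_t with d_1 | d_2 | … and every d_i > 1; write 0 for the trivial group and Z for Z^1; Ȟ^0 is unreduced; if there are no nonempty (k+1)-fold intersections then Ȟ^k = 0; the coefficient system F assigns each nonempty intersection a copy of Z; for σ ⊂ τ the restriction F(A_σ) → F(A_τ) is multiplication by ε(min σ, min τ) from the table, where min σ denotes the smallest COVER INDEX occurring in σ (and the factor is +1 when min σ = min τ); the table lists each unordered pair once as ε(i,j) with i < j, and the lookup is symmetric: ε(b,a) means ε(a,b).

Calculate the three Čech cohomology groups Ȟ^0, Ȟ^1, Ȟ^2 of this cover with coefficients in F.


Ȟ^0(U;F) ≅ Z,  Ȟ^1(U;F) ≅ 0,  Ȟ^2(U;F) ≅ Z/2

nerve simplices:
  A12={t1,t11,t21} A13={t8,t11,t31} A14={t3,t8,t13} A15={t2,t3,t14} A16={t2,t18,t21} A23={t10,t11,t22,t27} A24={t5,t15,t26} A25={t10,t25,t26} A26={t5,t19,t21} A34={t8,t30,t36,t37} A35={t7,t10,t23} A36={t7,t20,t36} A45={t3,t26,t33} A46={t5,t28,t34,t36} A56={t2,t6,t7}
  A123={t11} A126={t21} A134={t8} A145={t3} A156={t2} A235={t10} A245={t26} A246={t5} A346={t36} A356={t7}
C dims 6,15,10; δ0: rk 5, SNF 1^5; δ1: rk 10, SNF 1^9·2
degree 0: 6−5−0 = 1 → Ȟ^0 ≅ Z
degree 1: 15−10−5 = 0 → Ȟ^1 ≅ 0
degree 2: 10−0−10 = 0 plus torsion [2] → Ȟ^2 ≅ Z/2


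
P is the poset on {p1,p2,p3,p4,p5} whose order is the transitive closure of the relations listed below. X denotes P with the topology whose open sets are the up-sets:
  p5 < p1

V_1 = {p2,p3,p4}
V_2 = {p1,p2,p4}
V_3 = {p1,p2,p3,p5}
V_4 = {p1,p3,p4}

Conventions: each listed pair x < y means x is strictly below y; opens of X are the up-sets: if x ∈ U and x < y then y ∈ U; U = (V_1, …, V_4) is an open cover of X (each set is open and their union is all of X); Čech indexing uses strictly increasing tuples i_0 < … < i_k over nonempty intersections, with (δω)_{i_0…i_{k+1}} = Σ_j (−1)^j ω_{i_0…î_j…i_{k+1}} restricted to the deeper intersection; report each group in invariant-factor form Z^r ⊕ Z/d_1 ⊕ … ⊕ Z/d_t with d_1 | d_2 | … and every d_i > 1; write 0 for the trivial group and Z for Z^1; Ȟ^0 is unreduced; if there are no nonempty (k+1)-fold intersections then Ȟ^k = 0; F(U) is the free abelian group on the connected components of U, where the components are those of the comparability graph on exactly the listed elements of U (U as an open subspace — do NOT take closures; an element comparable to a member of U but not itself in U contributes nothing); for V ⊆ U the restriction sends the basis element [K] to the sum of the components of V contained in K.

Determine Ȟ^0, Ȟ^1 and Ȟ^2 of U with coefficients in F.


nonempty overlaps:
  V12={p2,p4} V13={p2,p3} V14={p3,p4} V23={p1,p2} V24={p1,p4} V34={p1,p3}
  V123={p2} V124={p4} V134={p3} V234={p1}
components per intersection:
  V1: {p2} {p3} {p4}
  V2: {p1} {p2} {p4}
  V3: {p1,p5} {p2} {p3}
  V4: {p1} {p3} {p4}
  V12: {p2} {p4}
  V13: {p2} {p3}
  V14: {p3} {p4}
  V23: {p1} {p2}
  V24: {p1} {p4}
  V34: {p1} {p3}
  V123: {p2}
  V124: {p4}
  V134: {p3}
  V234: {p1}
C dims 12,12,4; δ0: rk 8, SNF 1^8; δ1: rk 4, SNF 1^4
degree 0: 12−8−0 = 4 → Ȟ^0 ≅ Z^4
degree 1: 12−4−8 = 0 → Ȟ^1 ≅ 0
degree 2: 4−0−4 = 0 → Ȟ^2 ≅ 0

Ȟ^0(U;F) ≅ Z^4, Ȟ^1(U;F) ≅ 0 and Ȟ^2(U;F) ≅ 0


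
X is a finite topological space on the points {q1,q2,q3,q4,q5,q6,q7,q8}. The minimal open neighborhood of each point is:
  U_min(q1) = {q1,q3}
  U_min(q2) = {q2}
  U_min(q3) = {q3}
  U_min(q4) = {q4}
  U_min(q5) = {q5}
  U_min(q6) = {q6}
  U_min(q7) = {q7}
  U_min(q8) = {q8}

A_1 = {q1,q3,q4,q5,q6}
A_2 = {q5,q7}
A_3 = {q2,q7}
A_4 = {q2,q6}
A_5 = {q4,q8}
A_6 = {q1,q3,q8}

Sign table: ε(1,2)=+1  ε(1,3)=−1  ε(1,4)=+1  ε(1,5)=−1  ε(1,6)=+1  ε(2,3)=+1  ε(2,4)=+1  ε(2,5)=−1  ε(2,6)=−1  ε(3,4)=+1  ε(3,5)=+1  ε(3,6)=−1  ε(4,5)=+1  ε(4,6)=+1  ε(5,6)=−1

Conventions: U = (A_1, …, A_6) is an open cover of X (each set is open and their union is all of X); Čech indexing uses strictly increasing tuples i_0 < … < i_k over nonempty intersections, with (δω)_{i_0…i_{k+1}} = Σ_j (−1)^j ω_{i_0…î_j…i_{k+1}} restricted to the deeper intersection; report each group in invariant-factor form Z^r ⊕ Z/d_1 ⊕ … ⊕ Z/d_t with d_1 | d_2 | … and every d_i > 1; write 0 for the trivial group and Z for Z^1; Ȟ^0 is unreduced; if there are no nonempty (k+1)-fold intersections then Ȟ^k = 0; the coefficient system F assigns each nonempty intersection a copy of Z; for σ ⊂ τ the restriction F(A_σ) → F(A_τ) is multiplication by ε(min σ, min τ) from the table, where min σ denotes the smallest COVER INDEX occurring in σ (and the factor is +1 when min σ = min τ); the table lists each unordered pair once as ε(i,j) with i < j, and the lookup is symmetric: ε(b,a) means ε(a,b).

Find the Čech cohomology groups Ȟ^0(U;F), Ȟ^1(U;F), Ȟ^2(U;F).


Ȟ^0 ≅ Z, Ȟ^1 ≅ Z^2 and Ȟ^2 ≅ 0

nerve simplices:
  A12={q5} A14={q6} A15={q4} A16={q1,q3} A23={q7} A34={q2} A56={q8}
C dims 6,7; δ0: rk 5, SNF 1^5
degree 0: 6−5−0 = 1 → Ȟ^0 ≅ Z
degree 1: 7−0−5 = 2 → Ȟ^1 ≅ Z^2
degree 2: 0−0−0 = 0 → Ȟ^2 ≅ 0


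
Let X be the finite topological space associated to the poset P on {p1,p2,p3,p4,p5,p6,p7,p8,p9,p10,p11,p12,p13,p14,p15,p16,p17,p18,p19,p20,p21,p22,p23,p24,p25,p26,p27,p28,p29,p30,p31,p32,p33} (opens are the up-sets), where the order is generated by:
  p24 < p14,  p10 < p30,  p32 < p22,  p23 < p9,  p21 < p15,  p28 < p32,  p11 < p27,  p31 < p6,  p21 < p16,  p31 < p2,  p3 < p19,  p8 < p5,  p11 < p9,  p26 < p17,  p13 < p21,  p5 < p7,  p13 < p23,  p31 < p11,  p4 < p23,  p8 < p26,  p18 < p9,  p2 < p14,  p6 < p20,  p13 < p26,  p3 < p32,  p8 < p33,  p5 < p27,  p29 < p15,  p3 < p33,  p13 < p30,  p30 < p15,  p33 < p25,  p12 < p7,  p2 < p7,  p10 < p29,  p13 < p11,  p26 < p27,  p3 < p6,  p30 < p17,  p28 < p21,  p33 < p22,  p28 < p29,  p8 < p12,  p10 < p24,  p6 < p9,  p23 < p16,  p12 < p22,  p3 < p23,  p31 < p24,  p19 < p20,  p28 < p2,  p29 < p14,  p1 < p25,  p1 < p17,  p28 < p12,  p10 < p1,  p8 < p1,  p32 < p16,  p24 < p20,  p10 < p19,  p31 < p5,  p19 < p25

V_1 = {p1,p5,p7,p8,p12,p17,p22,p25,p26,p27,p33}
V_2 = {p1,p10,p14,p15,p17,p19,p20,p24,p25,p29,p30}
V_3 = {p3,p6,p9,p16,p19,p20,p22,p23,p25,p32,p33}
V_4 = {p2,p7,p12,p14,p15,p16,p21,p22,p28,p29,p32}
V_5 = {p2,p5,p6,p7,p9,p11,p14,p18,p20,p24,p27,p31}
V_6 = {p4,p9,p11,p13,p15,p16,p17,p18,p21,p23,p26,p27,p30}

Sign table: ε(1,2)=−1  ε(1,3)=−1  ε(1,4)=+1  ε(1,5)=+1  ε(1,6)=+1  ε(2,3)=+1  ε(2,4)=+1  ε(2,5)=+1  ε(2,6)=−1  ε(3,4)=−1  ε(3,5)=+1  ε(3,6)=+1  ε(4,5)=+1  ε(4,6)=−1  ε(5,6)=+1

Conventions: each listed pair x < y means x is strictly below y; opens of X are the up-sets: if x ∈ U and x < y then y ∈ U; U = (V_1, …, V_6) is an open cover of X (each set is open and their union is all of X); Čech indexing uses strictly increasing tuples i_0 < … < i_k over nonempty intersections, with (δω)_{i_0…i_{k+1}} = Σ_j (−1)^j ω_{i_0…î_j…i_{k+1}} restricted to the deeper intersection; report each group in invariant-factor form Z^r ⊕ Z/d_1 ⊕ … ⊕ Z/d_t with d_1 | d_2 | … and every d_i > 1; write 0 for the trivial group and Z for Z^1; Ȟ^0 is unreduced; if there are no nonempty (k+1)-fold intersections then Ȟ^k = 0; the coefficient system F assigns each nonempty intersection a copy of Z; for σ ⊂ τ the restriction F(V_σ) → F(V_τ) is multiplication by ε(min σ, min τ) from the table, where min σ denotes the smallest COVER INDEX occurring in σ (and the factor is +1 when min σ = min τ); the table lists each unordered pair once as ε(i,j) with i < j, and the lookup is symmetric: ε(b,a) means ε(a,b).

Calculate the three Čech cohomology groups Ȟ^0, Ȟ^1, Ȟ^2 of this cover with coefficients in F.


nonempty overlaps:
  V12={p1,p17,p25} V13={p22,p25,p33} V14={p7,p12,p22} V15={p5,p7,p27} V16={p17,p26,p27} V23={p19,p20,p25} V24={p14,p15,p29} V25={p14,p20,p24} V26={p15,p17,p30} V34={p16,p22,p32} V35={p6,p9,p20} V36={p9,p16,p23} V45={p2,p7,p14} V46={p15,p16,p21} V56={p9,p11,p18,p27}
  V123={p25} V126={p17} V134={p22} V145={p7} V156={p27} V235={p20} V245={p14} V246={p15} V346={p16} V356={p9}
C dims 6,15,10; δ0: rk 6, SNF 1^5·2; δ1: rk 9, SNF 1^9
degree 0: 6−6−0 = 0 → Ȟ^0 ≅ 0
degree 1: 15−9−6 = 0 plus torsion [2] → Ȟ^1 ≅ Z/2
degree 2: 10−0−9 = 1 → Ȟ^2 ≅ Z

Ȟ^0 = 0, Ȟ^1 = Z/2, Ȟ^2 = Z


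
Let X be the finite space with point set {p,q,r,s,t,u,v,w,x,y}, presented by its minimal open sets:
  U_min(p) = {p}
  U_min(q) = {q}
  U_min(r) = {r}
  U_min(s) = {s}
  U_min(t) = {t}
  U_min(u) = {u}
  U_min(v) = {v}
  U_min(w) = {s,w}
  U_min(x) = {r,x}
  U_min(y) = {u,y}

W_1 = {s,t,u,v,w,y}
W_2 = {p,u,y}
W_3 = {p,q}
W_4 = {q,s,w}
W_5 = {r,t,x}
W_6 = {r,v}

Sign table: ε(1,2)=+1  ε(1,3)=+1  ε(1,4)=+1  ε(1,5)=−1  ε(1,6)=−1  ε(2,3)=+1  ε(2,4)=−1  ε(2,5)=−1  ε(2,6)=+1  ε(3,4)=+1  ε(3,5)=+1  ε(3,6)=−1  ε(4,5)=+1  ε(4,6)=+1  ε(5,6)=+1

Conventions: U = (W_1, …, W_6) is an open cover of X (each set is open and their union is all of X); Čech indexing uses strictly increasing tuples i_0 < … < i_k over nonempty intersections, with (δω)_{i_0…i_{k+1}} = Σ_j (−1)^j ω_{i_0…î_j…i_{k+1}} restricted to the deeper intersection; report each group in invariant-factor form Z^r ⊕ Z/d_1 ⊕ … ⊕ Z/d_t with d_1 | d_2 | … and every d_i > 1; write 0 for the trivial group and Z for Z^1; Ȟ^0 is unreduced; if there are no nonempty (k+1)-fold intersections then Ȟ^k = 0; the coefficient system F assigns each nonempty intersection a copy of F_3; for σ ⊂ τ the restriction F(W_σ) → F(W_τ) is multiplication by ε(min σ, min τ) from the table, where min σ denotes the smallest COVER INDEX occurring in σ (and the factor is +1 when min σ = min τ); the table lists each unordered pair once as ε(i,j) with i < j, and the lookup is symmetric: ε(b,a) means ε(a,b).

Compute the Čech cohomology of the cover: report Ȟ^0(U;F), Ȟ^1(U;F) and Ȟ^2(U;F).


Ȟ^0 ≅ Z/3,  Ȟ^1 ≅ Z/3 ⊕ Z/3,  Ȟ^2 ≅ 0

nonempty overlaps:
  W12={u,y} W14={s,w} W15={t} W16={v} W23={p} W34={q} W56={r}
C dims 6,7; δ0: rk_F3 5
degree 0: 6−5−0 = 1 → Ȟ^0 ≅ Z/3
degree 1: 7−0−5 = 2 → Ȟ^1 ≅ Z/3 ⊕ Z/3
degree 2: 0−0−0 = 0 → Ȟ^2 ≅ 0


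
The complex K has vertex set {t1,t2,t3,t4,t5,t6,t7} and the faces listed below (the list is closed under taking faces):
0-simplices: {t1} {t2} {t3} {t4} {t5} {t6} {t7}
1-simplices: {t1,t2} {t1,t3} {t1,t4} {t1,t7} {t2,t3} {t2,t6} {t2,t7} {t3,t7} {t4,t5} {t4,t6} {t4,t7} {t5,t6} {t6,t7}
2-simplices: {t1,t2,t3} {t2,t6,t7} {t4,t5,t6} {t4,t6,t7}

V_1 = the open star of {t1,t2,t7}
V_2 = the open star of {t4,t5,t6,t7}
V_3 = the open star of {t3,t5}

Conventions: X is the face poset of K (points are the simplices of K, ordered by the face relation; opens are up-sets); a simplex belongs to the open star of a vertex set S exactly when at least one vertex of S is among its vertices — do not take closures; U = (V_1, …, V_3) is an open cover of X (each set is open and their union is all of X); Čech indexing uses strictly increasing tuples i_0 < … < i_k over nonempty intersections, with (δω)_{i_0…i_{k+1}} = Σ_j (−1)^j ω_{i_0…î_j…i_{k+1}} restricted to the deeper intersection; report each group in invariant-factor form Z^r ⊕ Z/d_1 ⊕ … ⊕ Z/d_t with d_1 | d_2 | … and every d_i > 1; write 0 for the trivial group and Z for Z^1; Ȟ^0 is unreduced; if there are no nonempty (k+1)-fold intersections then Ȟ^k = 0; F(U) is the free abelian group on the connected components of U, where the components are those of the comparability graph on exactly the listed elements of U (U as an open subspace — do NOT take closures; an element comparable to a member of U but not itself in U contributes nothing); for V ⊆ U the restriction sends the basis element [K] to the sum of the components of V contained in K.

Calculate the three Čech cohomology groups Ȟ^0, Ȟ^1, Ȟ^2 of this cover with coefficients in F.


Ȟ^0 = Z, Ȟ^1 = Z^2, Ȟ^2 = 0

intersection data:
  V1={{t1},{t2},{t7},{t1,t2},{t1,t3},{t1,t4},{t1,t7},{t2,t3},{t2,t6},{t2,t7},{t3,t7},{t4,t7},{t6,t7},{t1,t2,t3},{t2,t6,t7},{t4,t6,t7}} V2={{t4},{t5},{t6},{t7},{t1,t4},{t1,t7},{t2,t6},{t2,t7},{t3,t7},{t4,t5},{t4,t6},{t4,t7},{t5,t6},{t6,t7},{t2,t6,t7},{t4,t5,t6},{t4,t6,t7}} V3={{t3},{t5},{t1,t3},{t2,t3},{t3,t7},{t4,t5},{t5,t6},{t1,t2,t3},{t4,t5,t6}}
  V12={{t7},{t1,t4},{t1,t7},{t2,t6},{t2,t7},{t3,t7},{t4,t7},{t6,t7},{t2,t6,t7},{t4,t6,t7}} V13={{t1,t3},{t2,t3},{t3,t7},{t1,t2,t3}} V23={{t5},{t3,t7},{t4,t5},{t5,t6},{t4,t5,t6}}
  V123={{t3,t7}}
components per intersection:
  V1: {{t1},{t2},{t7},{t1,t2},{t1,t3},{t1,t4},{t1,t7},{t2,t3},{t2,t6},{t2,t7},{t3,t7},{t4,t7},{t6,t7},{t1,t2,t3},{t2,t6,t7},{t4,t6,t7}}
  V2: {{t4},{t5},{t6},{t7},{t1,t4},{t1,t7},{t2,t6},{t2,t7},{t3,t7},{t4,t5},{t4,t6},{t4,t7},{t5,t6},{t6,t7},{t2,t6,t7},{t4,t5,t6},{t4,t6,t7}}
  V3: {{t3},{t1,t3},{t2,t3},{t3,t7},{t1,t2,t3}} {{t5},{t4,t5},{t5,t6},{t4,t5,t6}}
  V12: {{t7},{t1,t7},{t2,t6},{t2,t7},{t3,t7},{t4,t7},{t6,t7},{t2,t6,t7},{t4,t6,t7}} {{t1,t4}}
  V13: {{t1,t3},{t2,t3},{t1,t2,t3}} {{t3,t7}}
  V23: {{t5},{t4,t5},{t5,t6},{t4,t5,t6}} {{t3,t7}}
  V123: {{t3,t7}}
C dims 4,6,1; δ0: rk 3, SNF 1^3; δ1: rk 1, SNF 1^1
Ȟ^0 = (4 − 3) − 0 = 1, so Ȟ^0 ≅ Z
Ȟ^1 = (6 − 1) − 3 = 2, so Ȟ^1 ≅ Z^2
Ȟ^2 = (1 − 0) − 1 = 0, so Ȟ^2 ≅ 0


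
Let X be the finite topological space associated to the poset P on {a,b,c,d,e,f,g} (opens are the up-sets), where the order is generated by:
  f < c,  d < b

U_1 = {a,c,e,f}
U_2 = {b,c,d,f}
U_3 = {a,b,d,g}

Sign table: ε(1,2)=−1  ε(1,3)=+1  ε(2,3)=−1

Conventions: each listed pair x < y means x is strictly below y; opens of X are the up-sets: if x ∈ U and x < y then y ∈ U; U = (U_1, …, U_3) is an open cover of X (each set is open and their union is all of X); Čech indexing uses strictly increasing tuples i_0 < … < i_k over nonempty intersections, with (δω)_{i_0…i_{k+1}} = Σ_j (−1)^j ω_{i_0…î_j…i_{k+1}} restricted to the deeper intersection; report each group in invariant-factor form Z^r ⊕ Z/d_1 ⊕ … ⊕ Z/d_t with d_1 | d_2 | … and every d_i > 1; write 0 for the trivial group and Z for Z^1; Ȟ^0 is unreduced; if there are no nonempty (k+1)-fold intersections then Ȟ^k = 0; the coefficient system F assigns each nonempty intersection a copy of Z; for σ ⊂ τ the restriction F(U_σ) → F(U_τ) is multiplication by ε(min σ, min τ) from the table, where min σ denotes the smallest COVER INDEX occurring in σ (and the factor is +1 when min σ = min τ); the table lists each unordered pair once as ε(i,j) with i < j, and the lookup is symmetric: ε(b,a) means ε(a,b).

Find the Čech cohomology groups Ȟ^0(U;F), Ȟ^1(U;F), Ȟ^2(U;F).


intersection data:
  U12={c,f} U13={a} U23={b,d}
C dims 3,3; δ0: rk 2, SNF 1^2
Ȟ^0 = (3 − 2) − 0 = 1, so Ȟ^0 ≅ Z
Ȟ^1 = (3 − 0) − 2 = 1, so Ȟ^1 ≅ Z
Ȟ^2 = (0 − 0) − 0 = 0, so Ȟ^2 ≅ 0

Ȟ^0 ≅ Z, Ȟ^1 ≅ Z, Ȟ^2 ≅ 0


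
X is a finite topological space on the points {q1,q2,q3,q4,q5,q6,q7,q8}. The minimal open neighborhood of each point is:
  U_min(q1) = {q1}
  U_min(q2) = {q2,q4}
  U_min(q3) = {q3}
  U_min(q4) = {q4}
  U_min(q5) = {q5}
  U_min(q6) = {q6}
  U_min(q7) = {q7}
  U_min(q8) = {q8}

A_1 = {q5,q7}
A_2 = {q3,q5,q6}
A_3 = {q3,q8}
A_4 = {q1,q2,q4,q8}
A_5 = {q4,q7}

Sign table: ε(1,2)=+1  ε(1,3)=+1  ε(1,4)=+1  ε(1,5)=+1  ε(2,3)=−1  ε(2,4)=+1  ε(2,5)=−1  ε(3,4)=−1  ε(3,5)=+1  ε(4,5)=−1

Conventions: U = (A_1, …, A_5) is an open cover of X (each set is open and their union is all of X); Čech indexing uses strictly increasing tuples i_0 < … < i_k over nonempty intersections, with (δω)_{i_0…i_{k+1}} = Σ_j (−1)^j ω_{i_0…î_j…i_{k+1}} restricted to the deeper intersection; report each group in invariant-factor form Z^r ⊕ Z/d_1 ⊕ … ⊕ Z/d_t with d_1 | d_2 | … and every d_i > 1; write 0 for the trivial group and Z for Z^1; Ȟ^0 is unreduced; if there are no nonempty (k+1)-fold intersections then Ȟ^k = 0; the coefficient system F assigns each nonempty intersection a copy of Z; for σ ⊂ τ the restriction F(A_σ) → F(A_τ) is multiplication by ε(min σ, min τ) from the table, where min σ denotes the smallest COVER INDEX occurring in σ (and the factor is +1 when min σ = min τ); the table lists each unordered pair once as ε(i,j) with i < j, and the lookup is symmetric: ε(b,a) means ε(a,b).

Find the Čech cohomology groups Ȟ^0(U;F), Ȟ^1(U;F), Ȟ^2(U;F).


Ȟ^0(U;F) ≅ 0; Ȟ^1(U;F) ≅ Z/2; Ȟ^2(U;F) ≅ 0

intersection data:
  A12={q5} A15={q7} A23={q3} A34={q8} A45={q4}
C dims 5,5; δ0: rk 5, SNF 1^4·2
Ȟ^0 = (5 − 5) − 0 = 0, so Ȟ^0 ≅ 0
Ȟ^1 = (5 − 0) − 5 = 0 plus torsion [2], so Ȟ^1 ≅ Z/2
Ȟ^2 = (0 − 0) − 0 = 0, so Ȟ^2 ≅ 0


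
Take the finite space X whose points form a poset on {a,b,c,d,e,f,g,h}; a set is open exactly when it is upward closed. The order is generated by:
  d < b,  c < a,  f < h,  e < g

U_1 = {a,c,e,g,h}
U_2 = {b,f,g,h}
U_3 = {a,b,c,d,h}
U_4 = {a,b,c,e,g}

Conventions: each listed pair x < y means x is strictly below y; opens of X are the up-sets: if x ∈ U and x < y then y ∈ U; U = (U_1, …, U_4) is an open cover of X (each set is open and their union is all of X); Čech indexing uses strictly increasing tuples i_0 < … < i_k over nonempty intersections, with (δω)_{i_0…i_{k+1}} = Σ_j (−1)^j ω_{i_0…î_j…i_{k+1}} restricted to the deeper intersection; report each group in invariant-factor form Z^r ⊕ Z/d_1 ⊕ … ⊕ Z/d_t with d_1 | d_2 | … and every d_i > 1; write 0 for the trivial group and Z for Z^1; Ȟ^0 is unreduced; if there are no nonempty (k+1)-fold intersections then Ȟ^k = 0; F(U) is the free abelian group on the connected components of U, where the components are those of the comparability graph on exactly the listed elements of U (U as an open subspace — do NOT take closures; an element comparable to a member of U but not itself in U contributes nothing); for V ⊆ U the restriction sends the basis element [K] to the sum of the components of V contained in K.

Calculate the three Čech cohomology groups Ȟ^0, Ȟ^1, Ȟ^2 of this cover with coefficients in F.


Ȟ^0 = Z^4,  Ȟ^1 = 0,  Ȟ^2 = 0

cover nerve:
  U12={g,h} U13={a,c,h} U14={a,c,e,g} U23={b,h} U24={b,g} U34={a,b,c}
  U123={h} U124={g} U134={a,c} U234={b}
components per intersection:
  U1: {a,c} {e,g} {h}
  U2: {b} {f,h} {g}
  U3: {a,c} {b,d} {h}
  U4: {a,c} {b} {e,g}
  U12: {g} {h}
  U13: {a,c} {h}
  U14: {a,c} {e,g}
  U23: {b} {h}
  U24: {b} {g}
  U34: {a,c} {b}
  U123: {h}
  U124: {g}
  U134: {a,c}
  U234: {b}
C dims 12,12,4; δ0: rk 8, SNF 1^8; δ1: rk 4, SNF 1^4
Ȟ^0: (12−8)−0=4 ⇒ Z^4
Ȟ^1: (12−4)−8=0 ⇒ 0
Ȟ^2: (4−0)−4=0 ⇒ 0


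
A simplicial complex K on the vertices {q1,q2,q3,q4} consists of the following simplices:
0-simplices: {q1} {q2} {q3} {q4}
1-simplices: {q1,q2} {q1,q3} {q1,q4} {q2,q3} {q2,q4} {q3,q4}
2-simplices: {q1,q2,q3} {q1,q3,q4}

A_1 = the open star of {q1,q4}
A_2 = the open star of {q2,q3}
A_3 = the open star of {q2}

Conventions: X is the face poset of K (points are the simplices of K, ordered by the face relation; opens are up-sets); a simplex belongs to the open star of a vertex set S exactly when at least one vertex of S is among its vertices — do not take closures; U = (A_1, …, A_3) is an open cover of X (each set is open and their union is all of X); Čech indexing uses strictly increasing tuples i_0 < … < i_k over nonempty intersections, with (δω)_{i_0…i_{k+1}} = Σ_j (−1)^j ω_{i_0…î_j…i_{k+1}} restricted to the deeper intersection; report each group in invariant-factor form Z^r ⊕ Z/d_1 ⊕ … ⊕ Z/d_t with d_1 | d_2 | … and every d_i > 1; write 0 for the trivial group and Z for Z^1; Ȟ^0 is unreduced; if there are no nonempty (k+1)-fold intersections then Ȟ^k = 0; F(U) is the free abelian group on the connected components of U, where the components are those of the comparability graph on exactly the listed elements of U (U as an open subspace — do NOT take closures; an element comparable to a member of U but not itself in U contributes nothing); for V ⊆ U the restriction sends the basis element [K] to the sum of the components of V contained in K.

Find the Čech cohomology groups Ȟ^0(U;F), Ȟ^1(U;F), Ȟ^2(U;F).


nerve simplices:
  A1={{q1},{q4},{q1,q2},{q1,q3},{q1,q4},{q2,q4},{q3,q4},{q1,q2,q3},{q1,q3,q4}} A2={{q2},{q3},{q1,q2},{q1,q3},{q2,q3},{q2,q4},{q3,q4},{q1,q2,q3},{q1,q3,q4}} A3={{q2},{q1,q2},{q2,q3},{q2,q4},{q1,q2,q3}}
  A12={{q1,q2},{q1,q3},{q2,q4},{q3,q4},{q1,q2,q3},{q1,q3,q4}} A13={{q1,q2},{q2,q4},{q1,q2,q3}} A23={{q2},{q1,q2},{q2,q3},{q2,q4},{q1,q2,q3}}
  A123={{q1,q2},{q2,q4},{q1,q2,q3}}
components per intersection:
  A1: {{q1},{q4},{q1,q2},{q1,q3},{q1,q4},{q2,q4},{q3,q4},{q1,q2,q3},{q1,q3,q4}}
  A2: {{q2},{q3},{q1,q2},{q1,q3},{q2,q3},{q2,q4},{q3,q4},{q1,q2,q3},{q1,q3,q4}}
  A3: {{q2},{q1,q2},{q2,q3},{q2,q4},{q1,q2,q3}}
  A12: {{q1,q2},{q1,q3},{q3,q4},{q1,q2,q3},{q1,q3,q4}} {{q2,q4}}
  A13: {{q1,q2},{q1,q2,q3}} {{q2,q4}}
  A23: {{q2},{q1,q2},{q2,q3},{q2,q4},{q1,q2,q3}}
  A123: {{q1,q2},{q1,q2,q3}} {{q2,q4}}
C dims 3,5,2; δ0: rk 2, SNF 1^2; δ1: rk 2, SNF 1^2
degree 0: 3−2−0 = 1 → Ȟ^0 ≅ Z
degree 1: 5−2−2 = 1 → Ȟ^1 ≅ Z
degree 2: 2−0−2 = 0 → Ȟ^2 ≅ 0

Ȟ^0 ≅ Z, Ȟ^1 ≅ Z, Ȟ^2 ≅ 0


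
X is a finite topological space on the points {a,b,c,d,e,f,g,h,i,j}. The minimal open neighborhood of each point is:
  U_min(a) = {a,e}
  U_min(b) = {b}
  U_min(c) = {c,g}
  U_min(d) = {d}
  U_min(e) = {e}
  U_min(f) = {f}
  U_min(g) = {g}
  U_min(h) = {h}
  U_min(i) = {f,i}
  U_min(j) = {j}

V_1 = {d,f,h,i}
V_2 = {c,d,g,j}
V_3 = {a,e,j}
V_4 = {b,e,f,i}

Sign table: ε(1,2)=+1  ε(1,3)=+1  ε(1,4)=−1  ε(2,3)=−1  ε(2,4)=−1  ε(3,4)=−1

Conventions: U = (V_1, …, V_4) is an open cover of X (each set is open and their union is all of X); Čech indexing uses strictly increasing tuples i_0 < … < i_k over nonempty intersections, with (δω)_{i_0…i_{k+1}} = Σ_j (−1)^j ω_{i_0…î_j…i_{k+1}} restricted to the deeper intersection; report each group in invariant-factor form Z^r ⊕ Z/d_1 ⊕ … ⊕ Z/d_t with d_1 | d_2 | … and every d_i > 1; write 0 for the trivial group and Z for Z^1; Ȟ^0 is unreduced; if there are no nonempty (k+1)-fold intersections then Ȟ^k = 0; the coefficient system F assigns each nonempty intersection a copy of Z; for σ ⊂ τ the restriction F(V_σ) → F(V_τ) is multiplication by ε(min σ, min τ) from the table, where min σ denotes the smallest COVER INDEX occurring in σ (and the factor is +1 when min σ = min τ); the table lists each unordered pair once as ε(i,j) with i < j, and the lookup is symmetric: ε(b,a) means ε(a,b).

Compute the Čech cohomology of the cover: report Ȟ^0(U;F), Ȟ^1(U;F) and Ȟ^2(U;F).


nerve of the cover:
  V12={d} V14={f,i} V23={j} V34={e}
C dims 4,4; δ0: rk 4, SNF 1^3·2
Ȟ^0 = (4 − 4) − 0 = 0, so Ȟ^0 ≅ 0
Ȟ^1 = (4 − 0) − 4 = 0 plus torsion [2], so Ȟ^1 ≅ Z/2
Ȟ^2 = (0 − 0) − 0 = 0, so Ȟ^2 ≅ 0

Ȟ^0(U;F) ≅ 0, Ȟ^1(U;F) ≅ Z/2 and Ȟ^2(U;F) ≅ 0
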